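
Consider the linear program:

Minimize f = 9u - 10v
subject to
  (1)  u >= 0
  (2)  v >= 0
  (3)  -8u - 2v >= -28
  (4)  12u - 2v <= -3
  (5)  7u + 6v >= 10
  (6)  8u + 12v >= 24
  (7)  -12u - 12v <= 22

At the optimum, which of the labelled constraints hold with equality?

Feasible corners and f = 9u - 10v:
  (0, 14) → f = -140
  (0, 2) → f = -20
  (5/4, 9) → f = -315/4
  (3/40, 39/20) → f = -753/40

The minimum is at (0, 14). Substituting into each constraint, equality holds for (1) and (3); the remaining constraints have slack.

(1) and (3)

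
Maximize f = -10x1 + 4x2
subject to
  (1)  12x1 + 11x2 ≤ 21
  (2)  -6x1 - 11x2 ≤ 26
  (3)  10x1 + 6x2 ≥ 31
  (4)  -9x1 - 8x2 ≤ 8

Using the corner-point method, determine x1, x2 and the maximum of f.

Corner points and f = -10x1 + 4x2:
  (47/6, -73/11) → f = -3461/33
  (215/38, -81/19) → f = -1399/19
  (497/74, -223/37) → f = -3377/37

x1 = 215/38, x2 = -81/19, maximum f = -1399/19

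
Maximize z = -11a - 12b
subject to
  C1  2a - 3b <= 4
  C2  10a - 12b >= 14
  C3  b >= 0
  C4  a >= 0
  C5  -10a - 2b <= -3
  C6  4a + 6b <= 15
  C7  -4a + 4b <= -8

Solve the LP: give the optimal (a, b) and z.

Vertices and z = -11a - 12b:
  (2, 0) → z = -22
  (23/8, 7/12) → z = -309/8
  (27/10, 7/10) → z = -381/10

a = 2, b = 0, maximum z = -22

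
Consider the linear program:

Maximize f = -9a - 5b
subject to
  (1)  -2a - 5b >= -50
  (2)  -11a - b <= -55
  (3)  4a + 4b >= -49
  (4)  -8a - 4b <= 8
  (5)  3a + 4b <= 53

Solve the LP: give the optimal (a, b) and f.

The feasible region is unbounded (it extends along (4, -3), (1, -1)), but f strictly decreases along every unbounded feasible direction, so there is no improving ray and the maximum is attained at a vertex.

a = 41/4, b = -45/2, maximum f = 81/4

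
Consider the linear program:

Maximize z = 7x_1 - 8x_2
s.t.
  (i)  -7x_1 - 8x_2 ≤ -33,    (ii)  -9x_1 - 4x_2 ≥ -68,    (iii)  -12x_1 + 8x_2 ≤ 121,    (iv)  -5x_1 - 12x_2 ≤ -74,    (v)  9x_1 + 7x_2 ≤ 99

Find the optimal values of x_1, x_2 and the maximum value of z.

x_1 = 65/11, x_2 = 163/44, maximum z = 129/11

The binding constraints are -9x_1 - 4x_2 = -68 and -5x_1 - 12x_2 = -74.
Solving simultaneously gives x_1 = 65/11, x_2 = 163/44.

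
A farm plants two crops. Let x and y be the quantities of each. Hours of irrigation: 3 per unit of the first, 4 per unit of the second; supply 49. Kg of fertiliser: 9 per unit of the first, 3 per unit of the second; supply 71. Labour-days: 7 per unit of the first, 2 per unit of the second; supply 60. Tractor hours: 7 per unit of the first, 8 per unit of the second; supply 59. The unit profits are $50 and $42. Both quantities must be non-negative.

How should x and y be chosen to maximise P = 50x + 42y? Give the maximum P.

x = 23/3, y = 2/3, maximum P = 1234/3

Vertices and P = 50x + 42y:
  (0, 0) → P = 0
  (0, 59/8) → P = 1239/4
  (71/9, 0) → P = 3550/9
  (23/3, 2/3) → P = 1234/3

The binding constraints are 9x + 3y = 71 and 7x + 8y = 59.
Solving simultaneously gives x = 23/3, y = 2/3.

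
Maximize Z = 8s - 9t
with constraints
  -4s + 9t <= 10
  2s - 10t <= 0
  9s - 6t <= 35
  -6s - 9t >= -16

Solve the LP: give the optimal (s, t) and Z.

s = 80/39, t = 16/39, maximum Z = 496/39

Extreme points and Z = 8s - 9t:
  (-50/11, -10/11) → Z = -310/11
  (3/5, 62/45) → Z = -38/5
  (80/39, 16/39) → Z = 496/39

The binding constraints are 2s - 10t = 0 and -6s - 9t = -16.
Solving simultaneously gives s = 80/39, t = 16/39.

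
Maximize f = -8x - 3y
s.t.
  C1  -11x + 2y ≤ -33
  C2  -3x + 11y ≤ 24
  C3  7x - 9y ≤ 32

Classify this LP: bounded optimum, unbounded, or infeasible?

Corner points and f = -8x - 3y:
  (411/115, 363/115) → f = -4377/115
  (233/85, -121/85) → f = -1501/85
  (284/25, 132/25) → f = -2668/25
The feasible region has finitely many vertices and no improving ray; the maximum is -1501/85 at (233/85, -121/85).

bounded optimum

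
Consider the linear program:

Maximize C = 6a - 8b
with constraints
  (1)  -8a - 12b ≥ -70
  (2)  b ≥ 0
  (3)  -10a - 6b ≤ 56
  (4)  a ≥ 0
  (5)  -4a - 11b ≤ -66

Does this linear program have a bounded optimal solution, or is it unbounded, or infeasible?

infeasible

The boundaries -8a - 12b = -70 and b = 0 meet at (35/4, 0), but that point violates -4a - 11b ≤ -66. Every candidate vertex is excluded by some other constraint, so the feasible region is empty.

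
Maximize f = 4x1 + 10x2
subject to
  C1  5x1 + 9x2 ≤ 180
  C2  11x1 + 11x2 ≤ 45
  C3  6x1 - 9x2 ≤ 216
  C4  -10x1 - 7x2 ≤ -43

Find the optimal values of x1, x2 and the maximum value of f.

x1 = 158/33, x2 = -23/33, maximum f = 134/11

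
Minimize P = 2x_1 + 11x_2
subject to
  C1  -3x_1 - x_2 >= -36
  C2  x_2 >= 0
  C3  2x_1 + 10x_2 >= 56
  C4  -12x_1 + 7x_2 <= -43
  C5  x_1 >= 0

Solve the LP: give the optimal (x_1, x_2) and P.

Corner points and P = 2x_1 + 11x_2:
  (76/7, 24/7) → P = 416/7
  (295/33, 101/11) → P = 3923/33
  (411/67, 293/67) → P = 4045/67

x_1 = 76/7, x_2 = 24/7, minimum P = 416/7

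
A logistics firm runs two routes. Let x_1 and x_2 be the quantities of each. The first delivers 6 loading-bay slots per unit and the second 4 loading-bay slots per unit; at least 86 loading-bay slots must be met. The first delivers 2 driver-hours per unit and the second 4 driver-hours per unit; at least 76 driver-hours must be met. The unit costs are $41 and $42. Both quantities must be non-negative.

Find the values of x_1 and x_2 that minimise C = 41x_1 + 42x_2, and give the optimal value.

x_1 = 5/2, x_2 = 71/4, minimum C = 848

Vertices and C = 41x_1 + 42x_2:
  (0, 43/2) → C = 903
  (38, 0) → C = 1558
  (5/2, 71/4) → C = 848
The feasible region is unbounded (it extends along (0, 1), (1, 0)), but C strictly increases along every unbounded feasible direction, so there is no improving ray and the minimum is attained at a vertex.

The binding constraints are 6x_1 + 4x_2 = 86 and 2x_1 + 4x_2 = 76.
Solving simultaneously gives x_1 = 5/2, x_2 = 71/4.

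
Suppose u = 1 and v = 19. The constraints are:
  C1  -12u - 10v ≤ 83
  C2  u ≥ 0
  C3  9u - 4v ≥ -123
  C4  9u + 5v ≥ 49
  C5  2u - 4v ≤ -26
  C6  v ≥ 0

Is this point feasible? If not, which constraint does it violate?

feasible

C1: -202 ≤ 83 ✓
C2: 1 ≥ 0 ✓
C3: -67 ≥ -123 ✓
C4: 104 ≥ 49 ✓
C5: -74 ≤ -26 ✓
C6: 19 ≥ 0 ✓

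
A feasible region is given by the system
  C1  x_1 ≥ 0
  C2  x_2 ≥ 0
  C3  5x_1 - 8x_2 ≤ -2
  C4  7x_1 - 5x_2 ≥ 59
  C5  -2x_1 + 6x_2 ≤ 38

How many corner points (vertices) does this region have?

Intersecting each pair of boundary lines and keeping only the points that satisfy every inequality leaves:
  (482/31, 309/31)
  (146/7, 93/7)
  (17, 12)

3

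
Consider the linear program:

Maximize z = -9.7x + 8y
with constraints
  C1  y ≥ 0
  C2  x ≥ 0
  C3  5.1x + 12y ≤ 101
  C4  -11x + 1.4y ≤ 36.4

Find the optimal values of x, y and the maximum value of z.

x = 0, y = 101/12, maximum z = 202/3

Corner points and z = -9.7x + 8y:
  (0, 0) → z = 0
  (1010/51, 0) → z = -9797/51
  (0, 101/12) → z = 202/3

The optimum lies where x = 0 and 5.1x + 12y = 101.
Solving simultaneously gives x = 0, y = 101/12.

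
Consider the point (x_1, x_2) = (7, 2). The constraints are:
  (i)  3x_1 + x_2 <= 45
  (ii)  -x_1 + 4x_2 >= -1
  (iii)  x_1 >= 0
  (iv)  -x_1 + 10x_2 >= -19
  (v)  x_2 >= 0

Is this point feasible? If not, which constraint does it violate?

(i): 23 ≤ 45 ✓
(ii): 1 ≥ -1 ✓
(iii): 7 ≥ 0 ✓
(iv): 13 ≥ -19 ✓
(v): 2 ≥ 0 ✓

feasible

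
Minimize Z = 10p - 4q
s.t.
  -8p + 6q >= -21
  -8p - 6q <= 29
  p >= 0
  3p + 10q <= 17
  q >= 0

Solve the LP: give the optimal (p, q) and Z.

Vertices and Z = 10p - 4q:
  (156/49, 73/98) → Z = 202/7
  (21/8, 0) → Z = 105/4
  (0, 17/10) → Z = -34/5
  (0, 0) → Z = 0

At the optimal vertex, p = 0 and 3p + 10q = 17.
Solving simultaneously gives p = 0, q = 17/10.

p = 0, q = 17/10, minimum Z = -34/5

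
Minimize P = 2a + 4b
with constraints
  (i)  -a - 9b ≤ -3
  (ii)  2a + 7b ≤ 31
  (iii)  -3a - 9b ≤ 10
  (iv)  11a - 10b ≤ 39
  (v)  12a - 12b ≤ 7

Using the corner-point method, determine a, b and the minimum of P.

Corner points and P = 2a + 4b:
  (-13/2, 19/18) → P = -79/9
  (33/40, 29/120) → P = 157/60
  (-349/3, 113/3) → P = -82
  (421/108, 179/54) → P = 379/18

a = -349/3, b = 113/3, minimum P = -82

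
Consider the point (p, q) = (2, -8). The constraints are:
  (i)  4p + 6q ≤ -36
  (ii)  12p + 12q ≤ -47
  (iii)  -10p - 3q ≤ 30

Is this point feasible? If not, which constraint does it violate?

(i): -40 ≤ -36 ✓
(ii): -72 ≤ -47 ✓
(iii): 4 ≤ 30 ✓

feasible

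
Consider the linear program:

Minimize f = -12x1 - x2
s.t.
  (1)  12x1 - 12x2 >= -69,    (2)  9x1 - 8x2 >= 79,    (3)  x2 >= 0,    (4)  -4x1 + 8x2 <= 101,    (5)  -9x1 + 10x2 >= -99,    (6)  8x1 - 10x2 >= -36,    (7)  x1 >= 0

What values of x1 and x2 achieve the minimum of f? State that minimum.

Feasible corners and f = -12x1 - x2:
  (79/9, 0) → f = -316/3
  (36, 245/8) → f = -3701/8
  (11, 0) → f = -132
  (901/16, 1305/32) → f = -22929/32

x1 = 901/16, x2 = 1305/32, minimum f = -22929/32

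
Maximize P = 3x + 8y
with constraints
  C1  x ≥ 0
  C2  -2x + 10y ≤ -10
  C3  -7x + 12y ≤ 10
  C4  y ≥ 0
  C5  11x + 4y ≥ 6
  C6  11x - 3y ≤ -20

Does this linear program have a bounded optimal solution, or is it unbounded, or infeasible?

infeasible

The boundaries -2x + 10y = -10 and y = 0 meet at (5, 0), but that point violates 11x - 3y ≤ -20. Every candidate vertex is excluded by some other constraint, so the feasible region is empty.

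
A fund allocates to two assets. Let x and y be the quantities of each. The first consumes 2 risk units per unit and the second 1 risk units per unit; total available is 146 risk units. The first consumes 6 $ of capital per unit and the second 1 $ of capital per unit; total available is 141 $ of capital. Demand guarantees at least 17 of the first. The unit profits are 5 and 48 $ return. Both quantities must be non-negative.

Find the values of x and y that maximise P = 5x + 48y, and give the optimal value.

Extreme points and P = 5x + 48y:
  (47/2, 0) → P = 235/2
  (17, 0) → P = 85
  (17, 39) → P = 1957

x = 17, y = 39, maximum P = 1957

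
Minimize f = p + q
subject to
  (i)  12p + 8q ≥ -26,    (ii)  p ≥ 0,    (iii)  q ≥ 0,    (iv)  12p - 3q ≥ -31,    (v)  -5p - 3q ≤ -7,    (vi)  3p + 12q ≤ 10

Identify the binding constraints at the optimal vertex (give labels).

(iii) and (v)

Feasible corners and f = p + q:
  (7/5, 0) → f = 7/5
  (10/3, 0) → f = 10/3
  (18/17, 29/51) → f = 83/51

The minimum is at (7/5, 0). Substituting into each constraint, equality holds for (iii) and (v); the remaining constraints have slack.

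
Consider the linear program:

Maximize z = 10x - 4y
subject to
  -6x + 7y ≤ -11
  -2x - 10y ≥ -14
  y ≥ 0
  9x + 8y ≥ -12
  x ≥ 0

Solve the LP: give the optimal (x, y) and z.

x = 7, y = 0, maximum z = 70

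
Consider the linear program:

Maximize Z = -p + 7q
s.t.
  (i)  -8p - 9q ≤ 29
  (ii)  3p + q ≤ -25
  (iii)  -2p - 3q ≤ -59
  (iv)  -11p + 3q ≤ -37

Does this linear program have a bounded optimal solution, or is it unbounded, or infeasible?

infeasible

The boundaries -8p - 9q = 29 and -2p - 3q = -59 meet at (-103, 265/3), but that point violates -11p + 3q ≤ -37. Every candidate vertex is excluded by some other constraint, so the feasible region is empty.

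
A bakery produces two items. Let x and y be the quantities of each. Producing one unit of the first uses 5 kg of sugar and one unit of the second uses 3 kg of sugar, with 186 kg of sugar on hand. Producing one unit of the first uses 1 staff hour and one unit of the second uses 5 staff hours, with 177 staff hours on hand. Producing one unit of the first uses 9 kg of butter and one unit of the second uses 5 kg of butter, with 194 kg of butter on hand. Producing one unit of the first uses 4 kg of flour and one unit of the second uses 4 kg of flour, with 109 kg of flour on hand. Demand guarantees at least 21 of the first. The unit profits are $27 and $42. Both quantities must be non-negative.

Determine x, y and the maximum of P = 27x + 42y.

x = 21, y = 1, maximum P = 609

The binding constraints are 9x + 5y = 194 and x = 21.
Solving simultaneously gives x = 21, y = 1.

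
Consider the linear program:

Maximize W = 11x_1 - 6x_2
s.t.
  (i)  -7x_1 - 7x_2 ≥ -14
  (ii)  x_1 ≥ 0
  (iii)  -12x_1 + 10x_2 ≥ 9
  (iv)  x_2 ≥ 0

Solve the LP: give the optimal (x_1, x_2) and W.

x_1 = 1/2, x_2 = 3/2, maximum W = -7/2

Extreme points and W = 11x_1 - 6x_2:
  (0, 2) → W = -12
  (1/2, 3/2) → W = -7/2
  (0, 9/10) → W = -27/5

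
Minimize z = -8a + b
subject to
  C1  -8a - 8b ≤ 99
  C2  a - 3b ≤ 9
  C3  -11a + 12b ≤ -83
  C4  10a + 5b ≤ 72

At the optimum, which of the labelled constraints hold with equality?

C2 and C4

Corner points and z = -8a + b:
  (47/7, -16/21) → z = -1144/21
  (261/35, -18/35) → z = -2106/35
  (1279/175, -38/175) → z = -2054/35

The minimum is at (261/35, -18/35). Substituting into each constraint, equality holds for C2 and C4; the remaining constraints have slack.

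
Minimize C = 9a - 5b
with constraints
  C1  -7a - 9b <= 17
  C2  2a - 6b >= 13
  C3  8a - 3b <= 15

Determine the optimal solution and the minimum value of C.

Extreme points and C = 9a - 5b:
  (1/4, -25/12) → C = 38/3
  (28/31, -241/93) → C = 1961/93
  (17/14, -37/21) → C = 829/42

a = 1/4, b = -25/12, minimum C = 38/3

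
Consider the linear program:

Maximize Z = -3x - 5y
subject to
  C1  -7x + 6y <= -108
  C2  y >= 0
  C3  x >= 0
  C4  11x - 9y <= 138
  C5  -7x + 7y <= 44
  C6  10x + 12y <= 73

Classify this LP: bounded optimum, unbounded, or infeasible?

The boundaries y = 0 and x = 0 meet at (0, 0), but that point violates -7x + 6y ≤ -108. Every candidate vertex is excluded by some other constraint, so the feasible region is empty.

infeasible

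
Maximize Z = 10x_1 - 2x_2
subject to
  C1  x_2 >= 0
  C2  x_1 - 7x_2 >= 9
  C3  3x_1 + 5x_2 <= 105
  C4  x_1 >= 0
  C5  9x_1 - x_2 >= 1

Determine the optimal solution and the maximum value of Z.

x_1 = 35, x_2 = 0, maximum Z = 350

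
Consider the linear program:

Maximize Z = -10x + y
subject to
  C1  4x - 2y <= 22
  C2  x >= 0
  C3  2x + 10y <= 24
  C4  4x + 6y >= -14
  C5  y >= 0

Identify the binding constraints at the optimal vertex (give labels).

C2 and C3

Corner points and Z = -10x + y:
  (67/11, 13/11) → Z = -657/11
  (11/2, 0) → Z = -55
  (0, 12/5) → Z = 12/5
  (0, 0) → Z = 0

The maximum is at (0, 12/5). Substituting into each constraint, equality holds for C2 and C3; the remaining constraints have slack.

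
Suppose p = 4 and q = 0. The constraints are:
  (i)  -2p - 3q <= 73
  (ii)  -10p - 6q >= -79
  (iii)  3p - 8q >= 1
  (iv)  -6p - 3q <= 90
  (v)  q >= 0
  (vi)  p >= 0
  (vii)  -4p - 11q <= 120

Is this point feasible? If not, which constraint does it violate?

feasible

(i): -8 ≤ 73 ✓
(ii): -40 ≥ -79 ✓
(iii): 12 ≥ 1 ✓
(iv): -24 ≤ 90 ✓
(v): 0 ≥ 0 ✓
(vi): 4 ≥ 0 ✓
(vii): -16 ≤ 120 ✓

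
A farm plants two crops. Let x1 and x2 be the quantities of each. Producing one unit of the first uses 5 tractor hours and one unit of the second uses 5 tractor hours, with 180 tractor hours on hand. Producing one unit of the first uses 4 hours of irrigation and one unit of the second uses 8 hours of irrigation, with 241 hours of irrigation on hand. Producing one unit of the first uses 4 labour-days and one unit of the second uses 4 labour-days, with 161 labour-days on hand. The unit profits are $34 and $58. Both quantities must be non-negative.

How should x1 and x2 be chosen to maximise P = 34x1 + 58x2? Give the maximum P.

The binding constraints are 5x1 + 5x2 = 180 and 4x1 + 8x2 = 241.
Solving simultaneously gives x1 = 47/4, x2 = 97/4.

x1 = 47/4, x2 = 97/4, maximum P = 1806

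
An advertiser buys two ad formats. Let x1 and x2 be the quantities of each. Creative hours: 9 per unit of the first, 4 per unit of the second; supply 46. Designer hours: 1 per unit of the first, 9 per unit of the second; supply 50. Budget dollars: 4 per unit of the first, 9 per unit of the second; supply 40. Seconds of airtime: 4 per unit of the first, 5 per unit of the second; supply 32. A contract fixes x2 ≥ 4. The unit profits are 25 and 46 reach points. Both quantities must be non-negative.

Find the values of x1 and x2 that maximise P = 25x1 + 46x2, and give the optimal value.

x1 = 1, x2 = 4, maximum P = 209

Vertices and P = 25x1 + 46x2:
  (0, 40/9) → P = 1840/9
  (0, 4) → P = 184
  (1, 4) → P = 209

At the optimal vertex, 4x1 + 9x2 = 40 and x2 = 4.
Solving simultaneously gives x1 = 1, x2 = 4.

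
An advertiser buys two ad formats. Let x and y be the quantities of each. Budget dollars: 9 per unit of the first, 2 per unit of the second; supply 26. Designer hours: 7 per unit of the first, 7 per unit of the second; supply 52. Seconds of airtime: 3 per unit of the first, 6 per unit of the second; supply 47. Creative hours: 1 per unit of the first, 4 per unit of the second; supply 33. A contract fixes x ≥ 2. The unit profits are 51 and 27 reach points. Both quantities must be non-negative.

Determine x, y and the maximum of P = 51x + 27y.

x = 2, y = 4, maximum P = 210

Corner points and P = 51x + 27y:
  (26/9, 0) → P = 442/3
  (2, 0) → P = 102
  (2, 4) → P = 210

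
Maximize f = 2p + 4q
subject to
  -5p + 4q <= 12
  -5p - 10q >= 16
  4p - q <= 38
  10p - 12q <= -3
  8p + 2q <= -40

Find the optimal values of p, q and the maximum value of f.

p = -92/21, q = -52/21, maximum f = -56/3

At the optimal vertex, -5p + 4q = 12 and 8p + 2q = -40.
Solving simultaneously gives p = -92/21, q = -52/21.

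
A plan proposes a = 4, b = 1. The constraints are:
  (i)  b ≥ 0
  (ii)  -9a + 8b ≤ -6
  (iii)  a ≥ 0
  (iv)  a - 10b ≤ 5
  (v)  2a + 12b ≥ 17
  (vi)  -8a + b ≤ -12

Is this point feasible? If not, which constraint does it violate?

feasible

(i): 1 ≥ 0 ✓
(ii): -28 ≤ -6 ✓
(iii): 4 ≥ 0 ✓
(iv): -6 ≤ 5 ✓
(v): 20 ≥ 17 ✓
(vi): -31 ≤ -12 ✓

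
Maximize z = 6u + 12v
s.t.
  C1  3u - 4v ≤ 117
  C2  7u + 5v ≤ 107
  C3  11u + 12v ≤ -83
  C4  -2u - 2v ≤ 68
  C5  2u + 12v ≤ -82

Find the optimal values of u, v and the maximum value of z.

u = -1/9, v = -184/27, maximum z = -742/9

The optimum lies where 11u + 12v = -83 and 2u + 12v = -82.
Solving simultaneously gives u = -1/9, v = -184/27.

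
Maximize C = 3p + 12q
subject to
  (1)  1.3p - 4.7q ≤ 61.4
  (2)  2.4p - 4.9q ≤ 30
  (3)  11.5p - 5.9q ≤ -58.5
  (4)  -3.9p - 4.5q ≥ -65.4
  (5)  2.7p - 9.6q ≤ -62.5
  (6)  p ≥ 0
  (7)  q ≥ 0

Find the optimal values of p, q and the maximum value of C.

p = 0, q = 218/15, maximum C = 872/5

Feasible corners and C = 3p + 12q:
  (4087/2492, 32675/2492) → C = 404361/2492
  (0, 585/59) → C = 7020/59
  (0, 218/15) → C = 872/5

The binding constraints are -3.9p - 4.5q = -65.4 and p = 0.
Solving simultaneously gives p = 0, q = 218/15.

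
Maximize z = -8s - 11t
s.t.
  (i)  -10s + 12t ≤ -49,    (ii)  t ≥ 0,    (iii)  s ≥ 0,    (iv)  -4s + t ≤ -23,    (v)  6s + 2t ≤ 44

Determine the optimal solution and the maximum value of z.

Corner points and z = -8s - 11t:
  (227/38, 17/19) → z = -1095/19
  (313/46, 73/46) → z = -3307/46
  (23/4, 0) → z = -46
  (22/3, 0) → z = -176/3

s = 23/4, t = 0, maximum z = -46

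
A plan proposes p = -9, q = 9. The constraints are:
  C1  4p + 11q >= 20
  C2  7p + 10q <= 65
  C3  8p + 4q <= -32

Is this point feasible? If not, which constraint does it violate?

C1: 63 ≥ 20 ✓
C2: 27 ≤ 65 ✓
C3: -36 ≤ -32 ✓

feasible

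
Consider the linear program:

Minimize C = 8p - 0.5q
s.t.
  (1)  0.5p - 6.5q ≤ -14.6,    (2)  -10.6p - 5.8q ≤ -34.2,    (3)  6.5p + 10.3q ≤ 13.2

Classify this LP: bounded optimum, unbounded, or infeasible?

infeasible

The boundaries 0.5p - 6.5q = -14.6 and -10.6p - 5.8q = -34.2 meet at (6881/3590, 8593/3590), but that point violates 6.5p + 10.3q ≤ 13.2. Every candidate vertex is excluded by some other constraint, so the feasible region is empty.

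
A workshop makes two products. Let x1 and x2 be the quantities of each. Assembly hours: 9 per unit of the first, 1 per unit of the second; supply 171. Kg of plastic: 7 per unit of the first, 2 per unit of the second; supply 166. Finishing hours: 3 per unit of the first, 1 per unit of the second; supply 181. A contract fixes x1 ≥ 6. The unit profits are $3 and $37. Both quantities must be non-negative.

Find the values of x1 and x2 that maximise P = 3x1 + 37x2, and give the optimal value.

x1 = 6, x2 = 62, maximum P = 2312

At the optimal vertex, 7x1 + 2x2 = 166 and x1 = 6.
Solving simultaneously gives x1 = 6, x2 = 62.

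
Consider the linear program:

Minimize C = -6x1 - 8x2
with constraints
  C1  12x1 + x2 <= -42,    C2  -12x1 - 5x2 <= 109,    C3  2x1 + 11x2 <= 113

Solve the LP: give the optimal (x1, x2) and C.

x1 = -115/26, x2 = 144/13, minimum C = -807/13

Vertices and C = -6x1 - 8x2:
  (-101/48, -67/4) → C = 1173/8
  (-115/26, 144/13) → C = -807/13
  (-882/61, 787/61) → C = -1004/61

The optimum lies where 12x1 + x2 = -42 and 2x1 + 11x2 = 113.
Solving simultaneously gives x1 = -115/26, x2 = 144/13.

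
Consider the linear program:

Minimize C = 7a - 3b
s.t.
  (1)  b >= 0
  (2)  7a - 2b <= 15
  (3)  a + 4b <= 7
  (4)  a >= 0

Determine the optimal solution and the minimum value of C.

The binding constraints are a + 4b = 7 and a = 0.
Solving simultaneously gives a = 0, b = 7/4.

a = 0, b = 7/4, minimum C = -21/4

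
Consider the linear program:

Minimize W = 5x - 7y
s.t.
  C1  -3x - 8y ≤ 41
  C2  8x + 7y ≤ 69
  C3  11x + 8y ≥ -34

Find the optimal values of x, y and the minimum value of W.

Vertices and W = 5x - 7y:
  (839/43, -535/43) → W = 7940/43
  (7/8, -349/64) → W = 2723/64
  (-790/13, 1031/13) → W = -859

x = -790/13, y = 1031/13, minimum W = -859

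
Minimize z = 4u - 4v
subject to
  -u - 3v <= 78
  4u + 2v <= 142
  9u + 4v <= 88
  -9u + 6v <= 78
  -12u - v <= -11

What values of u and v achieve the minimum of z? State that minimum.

Feasible corners and z = 4u - 4v:
  (576/23, -790/23) → z = 5464/23
  (111/35, -947/35) → z = 4232/35
  (12/5, 83/5) → z = -284/5
  (-4/27, 115/9) → z = -1396/27

u = 12/5, v = 83/5, minimum z = -284/5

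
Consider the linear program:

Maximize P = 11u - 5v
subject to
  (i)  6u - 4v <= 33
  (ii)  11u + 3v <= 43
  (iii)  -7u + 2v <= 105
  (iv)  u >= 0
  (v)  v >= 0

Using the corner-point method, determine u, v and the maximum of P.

u = 43/11, v = 0, maximum P = 43

Vertices and P = 11u - 5v:
  (0, 43/3) → P = -215/3
  (43/11, 0) → P = 43
  (0, 0) → P = 0

The optimum lies where 11u + 3v = 43 and v = 0.
Solving simultaneously gives u = 43/11, v = 0.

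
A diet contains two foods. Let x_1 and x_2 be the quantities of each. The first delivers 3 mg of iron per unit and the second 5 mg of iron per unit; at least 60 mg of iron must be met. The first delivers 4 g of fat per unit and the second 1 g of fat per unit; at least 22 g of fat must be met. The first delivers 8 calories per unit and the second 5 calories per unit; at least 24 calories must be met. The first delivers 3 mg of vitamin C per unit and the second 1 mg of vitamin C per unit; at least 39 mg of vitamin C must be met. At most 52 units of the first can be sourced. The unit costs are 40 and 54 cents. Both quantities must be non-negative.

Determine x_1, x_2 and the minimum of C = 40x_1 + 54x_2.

x_1 = 45/4, x_2 = 21/4, minimum C = 1467/2

The feasible region is unbounded (it extends along (0, 1)), but C strictly increases along every unbounded feasible direction, so there is no improving ray and the minimum is attained at a vertex.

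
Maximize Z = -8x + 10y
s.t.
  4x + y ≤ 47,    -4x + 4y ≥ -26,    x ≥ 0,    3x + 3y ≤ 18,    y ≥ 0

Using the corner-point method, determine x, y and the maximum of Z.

Vertices and Z = -8x + 10y:
  (0, 6) → Z = 60
  (0, 0) → Z = 0
  (6, 0) → Z = -48

x = 0, y = 6, maximum Z = 60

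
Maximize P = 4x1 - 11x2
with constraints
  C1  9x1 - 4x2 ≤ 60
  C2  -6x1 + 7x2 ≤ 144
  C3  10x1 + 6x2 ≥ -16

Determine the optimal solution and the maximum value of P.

Feasible corners and P = 4x1 - 11x2:
  (332/13, 552/13) → P = -4744/13
  (148/47, -372/47) → P = 4684/47
  (-488/53, 672/53) → P = -9344/53

x1 = 148/47, x2 = -372/47, maximum P = 4684/47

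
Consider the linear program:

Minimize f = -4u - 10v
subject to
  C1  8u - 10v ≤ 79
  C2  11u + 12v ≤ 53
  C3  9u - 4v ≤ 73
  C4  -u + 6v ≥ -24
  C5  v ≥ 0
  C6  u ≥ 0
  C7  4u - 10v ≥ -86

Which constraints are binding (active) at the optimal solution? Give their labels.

C2 and C6

Extreme points and f = -4u - 10v:
  (53/11, 0) → f = -212/11
  (0, 53/12) → f = -265/6
  (0, 0) → f = 0

The minimum is at (0, 53/12). Substituting into each constraint, equality holds for C2 and C6; the remaining constraints have slack.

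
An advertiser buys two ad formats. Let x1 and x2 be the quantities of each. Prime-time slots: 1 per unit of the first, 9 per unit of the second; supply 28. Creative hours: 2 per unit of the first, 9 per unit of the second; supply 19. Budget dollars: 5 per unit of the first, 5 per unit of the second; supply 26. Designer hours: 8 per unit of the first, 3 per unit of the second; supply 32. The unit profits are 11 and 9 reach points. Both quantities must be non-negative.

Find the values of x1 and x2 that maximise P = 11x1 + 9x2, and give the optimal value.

x1 = 7/2, x2 = 4/3, maximum P = 101/2

Corner points and P = 11x1 + 9x2:
  (0, 0) → P = 0
  (0, 19/9) → P = 19
  (4, 0) → P = 44
  (7/2, 4/3) → P = 101/2

The optimum lies where 2x1 + 9x2 = 19 and 8x1 + 3x2 = 32.
Solving simultaneously gives x1 = 7/2, x2 = 4/3.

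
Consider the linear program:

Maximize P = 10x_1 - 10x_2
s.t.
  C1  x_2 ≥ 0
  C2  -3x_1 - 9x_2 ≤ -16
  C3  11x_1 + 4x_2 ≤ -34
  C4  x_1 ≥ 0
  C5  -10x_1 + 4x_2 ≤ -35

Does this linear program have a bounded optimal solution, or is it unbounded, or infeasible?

The boundaries x_2 = 0 and -3x_1 - 9x_2 = -16 meet at (16/3, 0), but that point violates 11x_1 + 4x_2 ≤ -34. Every candidate vertex is excluded by some other constraint, so the feasible region is empty.

infeasible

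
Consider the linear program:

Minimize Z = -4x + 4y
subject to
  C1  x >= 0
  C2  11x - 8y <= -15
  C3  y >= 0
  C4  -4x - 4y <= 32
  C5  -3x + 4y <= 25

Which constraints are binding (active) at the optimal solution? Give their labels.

C1 and C2

Extreme points and Z = -4x + 4y:
  (0, 15/8) → Z = 15/2
  (0, 25/4) → Z = 25
  (7, 23/2) → Z = 18

The minimum is at (0, 15/8). Substituting into each constraint, equality holds for C1 and C2; the remaining constraints have slack.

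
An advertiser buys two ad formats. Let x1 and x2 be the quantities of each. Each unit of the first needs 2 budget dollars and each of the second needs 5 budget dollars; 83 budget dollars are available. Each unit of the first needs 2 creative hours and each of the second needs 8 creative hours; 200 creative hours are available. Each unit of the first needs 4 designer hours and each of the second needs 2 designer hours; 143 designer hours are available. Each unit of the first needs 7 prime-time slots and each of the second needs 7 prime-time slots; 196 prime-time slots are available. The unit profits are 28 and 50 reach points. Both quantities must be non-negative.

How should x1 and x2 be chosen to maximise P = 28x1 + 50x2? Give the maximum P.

x1 = 19, x2 = 9, maximum P = 982

Vertices and P = 28x1 + 50x2:
  (0, 0) → P = 0
  (0, 83/5) → P = 830
  (28, 0) → P = 784
  (19, 9) → P = 982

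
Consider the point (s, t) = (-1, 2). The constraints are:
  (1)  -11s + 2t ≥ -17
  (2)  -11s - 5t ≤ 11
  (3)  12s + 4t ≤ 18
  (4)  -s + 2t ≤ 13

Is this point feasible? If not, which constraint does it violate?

(1): 15 ≥ -17 ✓
(2): 1 ≤ 11 ✓
(3): -4 ≤ 18 ✓
(4): 5 ≤ 13 ✓

feasible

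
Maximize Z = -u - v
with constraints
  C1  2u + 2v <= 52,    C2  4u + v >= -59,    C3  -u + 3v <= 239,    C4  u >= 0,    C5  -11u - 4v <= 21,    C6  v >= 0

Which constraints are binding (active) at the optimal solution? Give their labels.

Feasible corners and Z = -u - v:
  (0, 26) → Z = -26
  (26, 0) → Z = -26
  (0, 0) → Z = 0

The maximum is at (0, 0). Substituting into each constraint, equality holds for C4 and C6; the remaining constraints have slack.

C4 and C6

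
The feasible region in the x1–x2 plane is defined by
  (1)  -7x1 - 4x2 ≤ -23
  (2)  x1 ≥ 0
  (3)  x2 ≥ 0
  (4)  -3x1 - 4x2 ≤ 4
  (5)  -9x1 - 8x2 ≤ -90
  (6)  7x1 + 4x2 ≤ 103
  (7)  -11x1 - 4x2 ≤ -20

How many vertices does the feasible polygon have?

4

Intersecting each pair of boundary lines and keeping only the points that satisfy every inequality leaves:
  (0, 45/4)
  (0, 103/4)
  (10, 0)
  (103/7, 0)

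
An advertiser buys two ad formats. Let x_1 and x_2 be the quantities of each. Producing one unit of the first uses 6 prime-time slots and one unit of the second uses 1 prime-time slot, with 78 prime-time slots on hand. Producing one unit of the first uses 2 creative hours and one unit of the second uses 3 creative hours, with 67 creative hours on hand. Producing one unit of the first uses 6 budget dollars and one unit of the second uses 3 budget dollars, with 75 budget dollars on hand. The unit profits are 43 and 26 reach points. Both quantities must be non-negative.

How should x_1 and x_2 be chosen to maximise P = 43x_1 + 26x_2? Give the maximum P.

Extreme points and P = 43x_1 + 26x_2:
  (0, 0) → P = 0
  (0, 67/3) → P = 1742/3
  (25/2, 0) → P = 1075/2
  (2, 21) → P = 632

The optimum lies where 2x_1 + 3x_2 = 67 and 6x_1 + 3x_2 = 75.
Solving simultaneously gives x_1 = 2, x_2 = 21.

x_1 = 2, x_2 = 21, maximum P = 632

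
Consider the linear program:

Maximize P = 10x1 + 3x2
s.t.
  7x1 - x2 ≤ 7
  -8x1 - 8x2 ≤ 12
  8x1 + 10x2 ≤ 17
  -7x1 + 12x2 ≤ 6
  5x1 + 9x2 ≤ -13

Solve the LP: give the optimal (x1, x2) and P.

Feasible corners and P = 10x1 + 3x2:
  (11/16, -35/16) → P = 5/16
  (25/34, -63/34) → P = 61/34
  (-1/8, -11/8) → P = -43/8

The optimum lies where 7x1 - x2 = 7 and 5x1 + 9x2 = -13.
Solving simultaneously gives x1 = 25/34, x2 = -63/34.

x1 = 25/34, x2 = -63/34, maximum P = 61/34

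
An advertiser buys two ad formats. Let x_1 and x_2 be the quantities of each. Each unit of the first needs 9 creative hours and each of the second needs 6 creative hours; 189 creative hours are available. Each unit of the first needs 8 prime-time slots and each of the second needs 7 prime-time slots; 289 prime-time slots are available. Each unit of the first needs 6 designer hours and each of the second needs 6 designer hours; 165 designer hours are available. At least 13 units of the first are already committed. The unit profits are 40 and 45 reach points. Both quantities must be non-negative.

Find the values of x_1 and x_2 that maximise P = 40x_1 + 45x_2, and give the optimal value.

The binding constraints are 9x_1 + 6x_2 = 189 and x_1 = 13.
Solving simultaneously gives x_1 = 13, x_2 = 12.

x_1 = 13, x_2 = 12, maximum P = 1060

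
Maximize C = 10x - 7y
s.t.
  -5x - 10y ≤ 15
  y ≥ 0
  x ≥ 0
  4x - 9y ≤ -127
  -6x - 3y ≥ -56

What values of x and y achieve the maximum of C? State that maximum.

x = 41/22, y = 493/33, maximum C = -2836/33

Feasible corners and C = 10x - 7y:
  (0, 127/9) → C = -889/9
  (0, 56/3) → C = -392/3
  (41/22, 493/33) → C = -2836/33

At the optimal vertex, 4x - 9y = -127 and -6x - 3y = -56.
Solving simultaneously gives x = 41/22, y = 493/33.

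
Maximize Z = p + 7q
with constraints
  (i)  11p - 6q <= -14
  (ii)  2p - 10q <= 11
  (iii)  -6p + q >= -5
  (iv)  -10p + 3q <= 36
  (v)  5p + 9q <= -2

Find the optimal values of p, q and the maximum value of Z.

p = -22/7, q = 32/21, maximum Z = 158/21

Feasible corners and Z = p + 7q:
  (-103/49, -149/98) → Z = -1249/98
  (-46/43, 16/43) → Z = 66/43
  (-393/94, -91/47) → Z = -1667/94
  (-22/7, 32/21) → Z = 158/21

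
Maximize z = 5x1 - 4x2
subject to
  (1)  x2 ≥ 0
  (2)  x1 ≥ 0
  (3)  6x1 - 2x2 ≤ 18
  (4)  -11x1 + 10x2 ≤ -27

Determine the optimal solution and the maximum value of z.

x1 = 3, x2 = 0, maximum z = 15

Feasible corners and z = 5x1 - 4x2:
  (3, 0) → z = 15
  (27/11, 0) → z = 135/11
  (63/19, 18/19) → z = 243/19

The binding constraints are x2 = 0 and 6x1 - 2x2 = 18.
Solving simultaneously gives x1 = 3, x2 = 0.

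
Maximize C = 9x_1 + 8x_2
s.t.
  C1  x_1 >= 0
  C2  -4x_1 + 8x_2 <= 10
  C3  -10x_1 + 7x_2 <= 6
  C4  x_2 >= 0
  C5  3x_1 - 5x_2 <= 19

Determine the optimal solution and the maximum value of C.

The optimum lies where -4x_1 + 8x_2 = 10 and 3x_1 - 5x_2 = 19.
Solving simultaneously gives x_1 = 101/2, x_2 = 53/2.

x_1 = 101/2, x_2 = 53/2, maximum C = 1333/2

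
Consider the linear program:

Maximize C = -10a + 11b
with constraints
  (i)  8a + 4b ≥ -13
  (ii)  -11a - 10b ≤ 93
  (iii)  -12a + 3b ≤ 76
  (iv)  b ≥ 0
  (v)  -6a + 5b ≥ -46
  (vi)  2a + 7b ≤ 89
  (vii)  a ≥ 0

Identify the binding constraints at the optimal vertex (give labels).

(vi) and (vii)

Vertices and C = -10a + 11b:
  (23/3, 0) → C = -230/3
  (0, 0) → C = 0
  (59/4, 17/2) → C = -54
  (0, 89/7) → C = 979/7

The maximum is at (0, 89/7). Substituting into each constraint, equality holds for (vi) and (vii); the remaining constraints have slack.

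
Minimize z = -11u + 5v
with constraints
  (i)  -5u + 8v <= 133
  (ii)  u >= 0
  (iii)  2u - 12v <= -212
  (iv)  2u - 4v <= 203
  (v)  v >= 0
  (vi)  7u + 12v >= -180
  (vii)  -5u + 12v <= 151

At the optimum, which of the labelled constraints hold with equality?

(iv) and (vii)

Corner points and z = -11u + 5v:
  (821/4, 415/8) → z = -15987/8
  (61/3, 379/18) → z = -2131/18
  (760, 1317/4) → z = -26855/4

The minimum is at (760, 1317/4). Substituting into each constraint, equality holds for (iv) and (vii); the remaining constraints have slack.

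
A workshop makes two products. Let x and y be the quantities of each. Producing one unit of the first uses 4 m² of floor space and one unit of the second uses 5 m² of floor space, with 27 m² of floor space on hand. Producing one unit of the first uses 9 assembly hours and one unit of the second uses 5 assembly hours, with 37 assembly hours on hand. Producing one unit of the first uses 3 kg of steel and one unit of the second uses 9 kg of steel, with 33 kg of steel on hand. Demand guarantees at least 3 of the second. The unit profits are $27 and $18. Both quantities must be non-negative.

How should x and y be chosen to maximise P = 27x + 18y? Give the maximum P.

x = 2, y = 3, maximum P = 108

The optimum lies where 3x + 9y = 33 and y = 3.
Solving simultaneously gives x = 2, y = 3.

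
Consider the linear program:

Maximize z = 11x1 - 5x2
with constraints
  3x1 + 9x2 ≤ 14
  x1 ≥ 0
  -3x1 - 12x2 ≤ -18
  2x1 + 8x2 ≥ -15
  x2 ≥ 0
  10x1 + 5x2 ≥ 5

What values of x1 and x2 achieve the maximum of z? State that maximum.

Extreme points and z = 11x1 - 5x2:
  (0, 14/9) → z = -70/9
  (2/3, 4/3) → z = 2/3
  (0, 3/2) → z = -15/2

x1 = 2/3, x2 = 4/3, maximum z = 2/3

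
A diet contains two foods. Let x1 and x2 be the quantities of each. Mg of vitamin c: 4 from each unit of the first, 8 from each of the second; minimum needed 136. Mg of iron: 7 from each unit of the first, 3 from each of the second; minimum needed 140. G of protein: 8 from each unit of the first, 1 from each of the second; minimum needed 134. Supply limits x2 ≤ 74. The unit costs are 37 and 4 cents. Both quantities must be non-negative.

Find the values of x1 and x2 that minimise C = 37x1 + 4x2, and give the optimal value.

Corner points and C = 37x1 + 4x2:
  (34, 0) → C = 1258
  (178/11, 98/11) → C = 6978/11
  (262/17, 182/17) → C = 10422/17
  (15/2, 74) → C = 1147/2
The feasible region is unbounded (it extends along (1, 0)), but C strictly increases along every unbounded feasible direction, so there is no improving ray and the minimum is attained at a vertex.

x1 = 15/2, x2 = 74, minimum C = 1147/2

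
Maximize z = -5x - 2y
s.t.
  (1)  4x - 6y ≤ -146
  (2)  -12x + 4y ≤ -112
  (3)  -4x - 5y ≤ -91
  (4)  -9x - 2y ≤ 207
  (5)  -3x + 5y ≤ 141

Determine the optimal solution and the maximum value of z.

x = 157/7, y = 275/7, maximum z = -1335/7

Feasible corners and z = -5x - 2y:
  (157/7, 275/7) → z = -1335/7
  (58, 63) → z = -416
  (281/12, 169/4) → z = -2419/12

The binding constraints are 4x - 6y = -146 and -12x + 4y = -112.
Solving simultaneously gives x = 157/7, y = 275/7.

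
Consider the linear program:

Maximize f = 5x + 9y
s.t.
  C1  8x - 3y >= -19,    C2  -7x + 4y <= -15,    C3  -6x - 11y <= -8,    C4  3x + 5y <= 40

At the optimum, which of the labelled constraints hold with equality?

Corner points and f = 5x + 9y:
  (197/101, -34/101) → f = 679/101
  (5, 5) → f = 70
  (400/3, -72) → f = 56/3

The maximum is at (5, 5). Substituting into each constraint, equality holds for C2 and C4; the remaining constraints have slack.

C2 and C4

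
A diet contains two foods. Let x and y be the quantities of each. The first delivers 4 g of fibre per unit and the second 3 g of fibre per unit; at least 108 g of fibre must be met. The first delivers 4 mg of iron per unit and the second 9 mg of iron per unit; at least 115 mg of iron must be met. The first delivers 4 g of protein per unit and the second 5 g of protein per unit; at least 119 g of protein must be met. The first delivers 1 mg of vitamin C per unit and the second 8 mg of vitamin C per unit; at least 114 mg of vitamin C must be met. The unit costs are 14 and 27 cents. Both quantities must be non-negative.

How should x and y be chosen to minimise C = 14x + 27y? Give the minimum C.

The feasible region is unbounded (it extends along (0, 1), (1, 0)), but C strictly increases along every unbounded feasible direction, so there is no improving ray and the minimum is attained at a vertex.

x = 18, y = 12, minimum C = 576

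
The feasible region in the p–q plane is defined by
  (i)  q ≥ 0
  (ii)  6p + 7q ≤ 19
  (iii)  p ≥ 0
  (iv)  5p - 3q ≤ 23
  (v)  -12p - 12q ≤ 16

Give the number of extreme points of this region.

3

Intersecting each pair of boundary lines and keeping only the points that satisfy every inequality leaves:
  (19/6, 0)
  (0, 0)
  (0, 19/7)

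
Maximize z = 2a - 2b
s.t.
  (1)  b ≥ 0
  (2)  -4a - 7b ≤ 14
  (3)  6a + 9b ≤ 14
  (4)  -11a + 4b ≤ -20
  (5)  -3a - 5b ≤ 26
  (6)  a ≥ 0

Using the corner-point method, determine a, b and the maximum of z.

Extreme points and z = 2a - 2b:
  (7/3, 0) → z = 14/3
  (20/11, 0) → z = 40/11
  (236/123, 34/123) → z = 404/123

The optimum lies where b = 0 and 6a + 9b = 14.
Solving simultaneously gives a = 7/3, b = 0.

a = 7/3, b = 0, maximum z = 14/3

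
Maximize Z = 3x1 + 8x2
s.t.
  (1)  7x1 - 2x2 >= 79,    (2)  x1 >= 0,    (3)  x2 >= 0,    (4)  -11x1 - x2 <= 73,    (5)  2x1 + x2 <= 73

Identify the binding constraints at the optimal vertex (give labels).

Feasible corners and Z = 3x1 + 8x2:
  (79/7, 0) → Z = 237/7
  (225/11, 353/11) → Z = 3499/11
  (73/2, 0) → Z = 219/2

The maximum is at (225/11, 353/11). Substituting into each constraint, equality holds for (1) and (5); the remaining constraints have slack.

(1) and (5)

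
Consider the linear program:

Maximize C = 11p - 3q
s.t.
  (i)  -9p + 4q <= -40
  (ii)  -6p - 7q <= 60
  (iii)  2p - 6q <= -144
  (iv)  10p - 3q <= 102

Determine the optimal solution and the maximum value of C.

p = 288/13, q = 518/13, maximum C = 1614/13

Corner points and C = 11p - 3q:
  (408/23, 688/23) → C = 2424/23
  (288/13, 518/13) → C = 1614/13
  (58/3, 274/9) → C = 364/3

The optimum lies where -9p + 4q = -40 and 10p - 3q = 102.
Solving simultaneously gives p = 288/13, q = 518/13.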